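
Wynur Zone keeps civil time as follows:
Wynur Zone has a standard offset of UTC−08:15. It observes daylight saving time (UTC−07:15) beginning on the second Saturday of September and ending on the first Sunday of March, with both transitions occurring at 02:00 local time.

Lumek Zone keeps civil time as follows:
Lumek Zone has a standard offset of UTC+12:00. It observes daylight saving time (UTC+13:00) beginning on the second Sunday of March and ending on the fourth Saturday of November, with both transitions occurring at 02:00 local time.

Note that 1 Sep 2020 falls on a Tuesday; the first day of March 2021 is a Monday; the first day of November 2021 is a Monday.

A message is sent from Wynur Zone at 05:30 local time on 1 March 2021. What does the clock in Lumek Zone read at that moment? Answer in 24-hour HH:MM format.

00:45

1 September 2020 is a Tuesday, so the first Saturday is September 5 and the second is September 12.
1 March 2021 is a Monday, so the first Sunday is March 7.
1 March 2021 falls between 12 September 2020 and 7 March 2021, so daylight saving is in effect and Wynur Zone is at UTC−07:15.
05:30 Wynur Zone + 7h15m = 12:45 UTC.
1 March 2021 is a Monday, so the first Sunday is March 7 and the second is March 14.
1 November 2021 is a Monday, so the first Saturday is November 6 and the fourth is November 27.
At the standard offset (UTC+12:00), 12:45 UTC + 12h = 00:45 Lumek Zone standard time (rolling into the next day, 2 March 2021).
The standard-time date in Lumek Zone, 2 March 2021, does not fall between 14 March and 27 November, so daylight saving is not in effect and Lumek Zone is at UTC+12:00.
12:45 UTC + 12h = 00:45 Lumek Zone (rolling into the next day, 2 March 2021).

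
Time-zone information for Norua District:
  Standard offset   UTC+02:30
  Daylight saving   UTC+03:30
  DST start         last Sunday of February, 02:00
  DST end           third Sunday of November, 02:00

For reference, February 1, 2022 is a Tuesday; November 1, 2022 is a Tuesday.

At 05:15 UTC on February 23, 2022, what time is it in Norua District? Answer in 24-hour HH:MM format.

07:45

1 February 2022 is a Tuesday, so Sundays fall on 6, 13, 20, 27; the last is February 27.
1 November 2022 is a Tuesday, so the first Sunday is November 6 and the third is November 20.
At the standard offset (UTC+02:30), 05:15 UTC + 2h30m = 07:45 Norua District standard time.
The standard-time date in Norua District, February 23, 2022, does not fall between 27 February and 20 November, so daylight saving is not in effect and Norua District is at UTC+02:30.
05:15 UTC + 2h30m = 07:45 local.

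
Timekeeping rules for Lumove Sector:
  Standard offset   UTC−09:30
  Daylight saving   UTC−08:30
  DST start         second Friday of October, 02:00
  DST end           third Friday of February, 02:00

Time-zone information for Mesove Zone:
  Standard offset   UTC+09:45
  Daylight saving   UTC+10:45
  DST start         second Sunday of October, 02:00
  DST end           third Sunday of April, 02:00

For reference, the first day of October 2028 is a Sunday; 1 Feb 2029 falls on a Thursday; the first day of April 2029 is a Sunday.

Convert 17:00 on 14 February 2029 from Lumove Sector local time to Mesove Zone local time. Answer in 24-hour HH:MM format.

12:15

1 October 2028 is a Sunday, so the first Friday is October 6 and the second is October 13.
1 February 2029 is a Thursday, so the first Friday is February 2 and the third is February 16.
Daylight saving runs 13 October 2028 – 16 February 2029; 14 February 2029 is inside that window, so Lumove Sector is at UTC−08:30.
17:00 Lumove Sector + 8h30m = 01:30 UTC (rolling into the next day, 15 February 2029).
1 October 2028 is a Sunday, so the first Sunday is October 1 and the second is October 8.
1 April 2029 is a Sunday, so the first Sunday is April 1 and the third is April 15.
At the standard offset (UTC+09:45), 01:30 UTC + 9h45m = 11:15 Mesove Zone standard time.
Daylight saving runs 8 October 2028 – 15 April 2029; the standard-time date in Mesove Zone, 15 February 2029, is inside that window, so Mesove Zone is at UTC+10:45.
01:30 UTC + 10h45m = 12:15 Mesove Zone.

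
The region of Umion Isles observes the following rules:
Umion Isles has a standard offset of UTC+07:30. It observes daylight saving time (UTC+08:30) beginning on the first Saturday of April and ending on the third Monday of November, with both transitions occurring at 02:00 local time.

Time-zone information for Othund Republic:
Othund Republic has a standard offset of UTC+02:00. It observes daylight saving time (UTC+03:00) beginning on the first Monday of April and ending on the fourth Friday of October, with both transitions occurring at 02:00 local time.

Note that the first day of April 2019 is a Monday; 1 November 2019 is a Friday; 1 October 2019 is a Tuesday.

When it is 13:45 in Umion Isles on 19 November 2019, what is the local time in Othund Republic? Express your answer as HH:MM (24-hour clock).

08:15

1 April 2019 is a Monday, so the first Saturday is April 6.
1 November 2019 is a Friday, so the first Monday is November 4 and the third is November 18.
19 November 2019 is outside the daylight-saving period (6 April – 18 November), so Umion Isles is on standard time, UTC+07:30.
13:45 Umion Isles − 7h30m = 06:15 UTC.
1 April 2019 is a Monday, so the first Monday is April 1.
1 October 2019 is a Tuesday, so the first Friday is October 4 and the fourth is October 25.
At the standard offset (UTC+02:00), 06:15 UTC + 2h = 08:15 Othund Republic standard time.
Daylight saving runs 1 April – 25 October; the standard-time date in Othund Republic, 19 November 2019, is outside that window, so Othund Republic is on standard time at UTC+02:00.
06:15 UTC + 2h = 08:15 Othund Republic.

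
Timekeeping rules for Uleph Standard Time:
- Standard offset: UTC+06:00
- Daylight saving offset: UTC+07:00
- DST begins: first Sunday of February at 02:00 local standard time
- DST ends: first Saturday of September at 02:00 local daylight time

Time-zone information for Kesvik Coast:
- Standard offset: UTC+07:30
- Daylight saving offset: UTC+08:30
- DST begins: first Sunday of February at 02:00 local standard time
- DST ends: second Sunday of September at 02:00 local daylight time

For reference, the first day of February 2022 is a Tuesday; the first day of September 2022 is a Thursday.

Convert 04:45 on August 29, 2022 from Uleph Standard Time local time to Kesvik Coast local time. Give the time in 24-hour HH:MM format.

1 February 2022 is a Tuesday, so the first Sunday is February 6.
1 September 2022 is a Thursday, so the first Saturday is September 3.
August 29, 2022 falls between 6 February and 3 September, so daylight saving is in effect and Uleph Standard Time is at UTC+07:00.
04:45 Uleph Standard Time − 7h = 21:45 UTC (rolling into the previous day, 28 August 2022).
1 February 2022 is a Tuesday, so the first Sunday is February 6.
1 September 2022 is a Thursday, so the first Sunday is September 4 and the second is September 11.
At the standard offset (UTC+07:30), 21:45 UTC + 7h30m = 05:15 Kesvik Coast standard time (rolling into the next day, 29 August 2022).
The standard-time date in Kesvik Coast, August 29, 2022, falls between 6 February and 11 September, so daylight saving is in effect and Kesvik Coast is at UTC+08:30.
21:45 UTC + 8h30m = 06:15 Kesvik Coast (rolling into the next day, 29 August 2022).

06:15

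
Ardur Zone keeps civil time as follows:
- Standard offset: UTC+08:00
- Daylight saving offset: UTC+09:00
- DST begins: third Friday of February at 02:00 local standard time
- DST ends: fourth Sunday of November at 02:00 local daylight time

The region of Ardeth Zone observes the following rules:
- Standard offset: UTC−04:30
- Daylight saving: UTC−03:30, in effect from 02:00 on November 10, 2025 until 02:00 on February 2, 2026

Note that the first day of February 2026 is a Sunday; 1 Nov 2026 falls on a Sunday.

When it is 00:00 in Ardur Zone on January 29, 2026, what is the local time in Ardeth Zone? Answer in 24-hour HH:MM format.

1 February 2026 is a Sunday, so the first Friday is February 6 and the third is February 20.
1 November 2026 is a Sunday, so the first Sunday is November 1 and the fourth is November 22.
January 29, 2026 does not fall between 20 February and 22 November, so daylight saving is not in effect and Ardur Zone is at UTC+08:00.
00:00 Ardur Zone − 8h = 16:00 UTC (rolling into the previous day, 28 January 2026).
At the standard offset (UTC−04:30), 16:00 UTC − 4h30m = 11:30 Ardeth Zone standard time.
Daylight saving runs 10 November 2025 – 2 February 2026; the standard-time date in Ardeth Zone, January 28, 2026, is inside that window, so Ardeth Zone is at UTC−03:30.
16:00 UTC − 3h30m = 12:30 Ardeth Zone.

12:30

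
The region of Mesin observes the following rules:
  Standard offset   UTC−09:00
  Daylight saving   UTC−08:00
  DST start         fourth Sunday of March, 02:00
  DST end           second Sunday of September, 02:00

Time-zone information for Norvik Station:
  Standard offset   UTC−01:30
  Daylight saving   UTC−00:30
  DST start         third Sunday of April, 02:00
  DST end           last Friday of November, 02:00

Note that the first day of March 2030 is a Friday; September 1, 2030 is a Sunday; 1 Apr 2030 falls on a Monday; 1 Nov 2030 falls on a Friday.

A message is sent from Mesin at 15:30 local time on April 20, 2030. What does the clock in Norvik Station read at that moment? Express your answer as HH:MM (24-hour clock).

22:00

1 March 2030 is a Friday, so the first Sunday is March 3 and the fourth is March 24.
1 September 2030 is a Sunday, so the first Sunday is September 1 and the second is September 8.
April 20, 2030 falls between 24 March and 8 September, so daylight saving is in effect and Mesin is at UTC−08:00.
15:30 Mesin + 8h = 23:30 UTC.
1 April 2030 is a Monday, so the first Sunday is April 7 and the third is April 21.
1 November 2030 is a Friday, so Fridays fall on 1, 8, 15, 22, 29; the last is November 29.
At the standard offset (UTC−01:30), 23:30 UTC − 1h30m = 22:00 Norvik Station standard time.
The standard-time date in Norvik Station, April 20, 2030, is outside the daylight-saving period (21 April – 29 November), so Norvik Station is on standard time, UTC−01:30.
23:30 UTC − 1h30m = 22:00 Norvik Station.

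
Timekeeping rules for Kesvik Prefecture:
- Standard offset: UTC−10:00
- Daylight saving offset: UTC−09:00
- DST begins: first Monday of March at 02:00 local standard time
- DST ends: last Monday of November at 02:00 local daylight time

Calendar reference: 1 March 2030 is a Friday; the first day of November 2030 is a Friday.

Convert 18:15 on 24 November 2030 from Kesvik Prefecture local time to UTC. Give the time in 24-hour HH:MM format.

03:15

1 March 2030 is a Friday, so the first Monday is March 4.
1 November 2030 is a Friday, so Mondays fall on 4, 11, 18, 25; the last is November 25.
24 November 2030 falls between 4 March and 25 November, so daylight saving is in effect and Kesvik Prefecture is at UTC−09:00.
18:15 local + 9h = 03:15 UTC (rolling into the next day, 25 November 2030).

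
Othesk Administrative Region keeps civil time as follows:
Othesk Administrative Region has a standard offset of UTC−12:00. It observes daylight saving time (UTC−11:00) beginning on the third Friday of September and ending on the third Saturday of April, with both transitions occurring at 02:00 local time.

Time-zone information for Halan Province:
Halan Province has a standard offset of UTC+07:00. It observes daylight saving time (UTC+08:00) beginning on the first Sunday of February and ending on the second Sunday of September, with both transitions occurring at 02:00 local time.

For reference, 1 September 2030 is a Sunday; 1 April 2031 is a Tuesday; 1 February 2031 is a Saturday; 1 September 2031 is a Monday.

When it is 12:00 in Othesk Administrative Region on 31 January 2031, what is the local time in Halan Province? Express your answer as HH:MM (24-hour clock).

1 September 2030 is a Sunday, so the first Friday is September 6 and the third is September 20.
1 April 2031 is a Tuesday, so the first Saturday is April 5 and the third is April 19.
Daylight saving runs 20 September 2030 – 19 April 2031; 31 January 2031 is inside that window, so Othesk Administrative Region is at UTC−11:00.
12:00 Othesk Administrative Region + 11h = 23:00 UTC.
1 February 2031 is a Saturday, so the first Sunday is February 2.
1 September 2031 is a Monday, so the first Sunday is September 7 and the second is September 14.
At the standard offset (UTC+07:00), 23:00 UTC + 7h = 06:00 Halan Province standard time (rolling into the next day, 1 February 2031).
The standard-time date in Halan Province, 1 February 2031, is outside the daylight-saving period (2 February – 14 September), so Halan Province is on standard time, UTC+07:00.
23:00 UTC + 7h = 06:00 Halan Province (rolling into the next day, 1 February 2031).

06:00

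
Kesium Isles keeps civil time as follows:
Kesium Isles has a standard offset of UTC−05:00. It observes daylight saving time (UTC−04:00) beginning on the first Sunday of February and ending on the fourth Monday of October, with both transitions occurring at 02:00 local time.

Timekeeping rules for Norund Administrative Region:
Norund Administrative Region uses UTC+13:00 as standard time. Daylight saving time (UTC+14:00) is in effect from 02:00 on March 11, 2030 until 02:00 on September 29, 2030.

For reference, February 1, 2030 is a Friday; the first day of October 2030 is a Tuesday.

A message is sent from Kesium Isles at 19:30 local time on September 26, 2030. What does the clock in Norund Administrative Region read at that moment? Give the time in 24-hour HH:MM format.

13:30

1 February 2030 is a Friday, so the first Sunday is February 3.
1 October 2030 is a Tuesday, so the first Monday is October 7 and the fourth is October 28.
September 26, 2030 lies within the daylight-saving period (3 February – 28 October), so Kesium Isles is on daylight time, UTC−04:00.
19:30 Kesium Isles + 4h = 23:30 UTC.
At the standard offset (UTC+13:00), 23:30 UTC + 13h = 12:30 Norund Administrative Region standard time (rolling into the next day, 27 September 2030).
The standard-time date in Norund Administrative Region, September 27, 2030, lies within the daylight-saving period (11 March – 29 September), so Norund Administrative Region is on daylight time, UTC+14:00.
23:30 UTC + 14h = 13:30 Norund Administrative Region (rolling into the next day, 27 September 2030).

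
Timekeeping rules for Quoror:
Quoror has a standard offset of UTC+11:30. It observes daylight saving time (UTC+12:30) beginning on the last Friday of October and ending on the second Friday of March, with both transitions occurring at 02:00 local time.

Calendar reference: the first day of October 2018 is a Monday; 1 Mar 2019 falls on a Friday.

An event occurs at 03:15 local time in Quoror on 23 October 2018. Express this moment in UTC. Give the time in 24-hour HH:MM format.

15:45

1 October 2018 is a Monday, so Fridays fall on 5, 12, 19, 26; the last is October 26.
1 March 2019 is a Friday, so the first Friday is March 1 and the second is March 8.
23 October 2018 does not fall between 26 October 2018 and 8 March 2019, so daylight saving is not in effect and Quoror is at UTC+11:30.
03:15 local − 11h30m = 15:45 UTC (rolling into the previous day, 22 October 2018).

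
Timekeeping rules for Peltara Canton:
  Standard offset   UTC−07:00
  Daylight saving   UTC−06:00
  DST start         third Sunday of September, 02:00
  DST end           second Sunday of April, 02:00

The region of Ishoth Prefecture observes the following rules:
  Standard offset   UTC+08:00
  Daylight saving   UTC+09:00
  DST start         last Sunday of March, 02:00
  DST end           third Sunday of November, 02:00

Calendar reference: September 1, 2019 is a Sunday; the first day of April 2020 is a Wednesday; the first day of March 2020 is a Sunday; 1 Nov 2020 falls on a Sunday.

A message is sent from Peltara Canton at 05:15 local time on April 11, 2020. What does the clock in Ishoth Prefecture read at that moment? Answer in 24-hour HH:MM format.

1 September 2019 is a Sunday, so the first Sunday is September 1 and the third is September 15.
1 April 2020 is a Wednesday, so the first Sunday is April 5 and the second is April 12.
April 11, 2020 lies within the daylight-saving period (15 September 2019 – 12 April 2020), so Peltara Canton is on daylight time, UTC−06:00.
05:15 Peltara Canton + 6h = 11:15 UTC.
1 March 2020 is a Sunday, so Sundays fall on 1, 8, 15, 22, 29; the last is March 29.
1 November 2020 is a Sunday, so the first Sunday is November 1 and the third is November 15.
At the standard offset (UTC+08:00), 11:15 UTC + 8h = 19:15 Ishoth Prefecture standard time.
The standard-time date in Ishoth Prefecture, April 11, 2020, lies within the daylight-saving period (29 March – 15 November), so Ishoth Prefecture is on daylight time, UTC+09:00.
11:15 UTC + 9h = 20:15 Ishoth Prefecture.

20:15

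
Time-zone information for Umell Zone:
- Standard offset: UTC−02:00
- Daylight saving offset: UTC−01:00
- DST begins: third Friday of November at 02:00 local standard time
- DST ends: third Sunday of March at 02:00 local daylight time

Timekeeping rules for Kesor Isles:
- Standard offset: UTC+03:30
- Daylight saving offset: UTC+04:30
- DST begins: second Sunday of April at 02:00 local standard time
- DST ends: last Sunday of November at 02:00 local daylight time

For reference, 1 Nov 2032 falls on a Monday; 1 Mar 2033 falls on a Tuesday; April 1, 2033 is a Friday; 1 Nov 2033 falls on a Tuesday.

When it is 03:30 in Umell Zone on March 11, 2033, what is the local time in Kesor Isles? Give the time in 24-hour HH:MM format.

08:00

1 November 2032 is a Monday, so the first Friday is November 5 and the third is November 19.
1 March 2033 is a Tuesday, so the first Sunday is March 6 and the third is March 20.
March 11, 2033 falls between 19 November 2032 and 20 March 2033, so daylight saving is in effect and Umell Zone is at UTC−01:00.
03:30 Umell Zone + 1h = 04:30 UTC.
1 April 2033 is a Friday, so the first Sunday is April 3 and the second is April 10.
1 November 2033 is a Tuesday, so Sundays fall on 6, 13, 20, 27; the last is November 27.
At the standard offset (UTC+03:30), 04:30 UTC + 3h30m = 08:00 Kesor Isles standard time.
Daylight saving runs 10 April – 27 November; the standard-time date in Kesor Isles, March 11, 2033, is outside that window, so Kesor Isles is on standard time at UTC+03:30.
04:30 UTC + 3h30m = 08:00 Kesor Isles.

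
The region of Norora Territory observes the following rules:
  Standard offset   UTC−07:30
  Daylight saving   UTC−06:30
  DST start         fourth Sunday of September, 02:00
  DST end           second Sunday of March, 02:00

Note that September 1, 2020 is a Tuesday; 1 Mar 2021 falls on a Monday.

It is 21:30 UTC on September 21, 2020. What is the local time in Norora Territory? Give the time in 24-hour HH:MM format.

14:00

1 September 2020 is a Tuesday, so the first Sunday is September 6 and the fourth is September 27.
1 March 2021 is a Monday, so the first Sunday is March 7 and the second is March 14.
At the standard offset (UTC−07:30), 21:30 UTC − 7h30m = 14:00 Norora Territory standard time.
The standard-time date in Norora Territory, September 21, 2020, is outside the daylight-saving period (27 September 2020 – 14 March 2021), so Norora Territory is on standard time, UTC−07:30.
21:30 UTC − 7h30m = 14:00 local.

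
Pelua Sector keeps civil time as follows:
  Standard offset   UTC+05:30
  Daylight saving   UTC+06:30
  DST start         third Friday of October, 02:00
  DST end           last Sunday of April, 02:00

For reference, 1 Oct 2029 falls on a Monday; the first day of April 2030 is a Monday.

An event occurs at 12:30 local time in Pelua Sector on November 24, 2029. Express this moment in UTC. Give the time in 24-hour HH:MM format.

06:00

1 October 2029 is a Monday, so the first Friday is October 5 and the third is October 19.
1 April 2030 is a Monday, so Sundays fall on 7, 14, 21, 28; the last is April 28.
November 24, 2029 lies within the daylight-saving period (19 October 2029 – 28 April 2030), so Pelua Sector is on daylight time, UTC+06:30.
12:30 local − 6h30m = 06:00 UTC.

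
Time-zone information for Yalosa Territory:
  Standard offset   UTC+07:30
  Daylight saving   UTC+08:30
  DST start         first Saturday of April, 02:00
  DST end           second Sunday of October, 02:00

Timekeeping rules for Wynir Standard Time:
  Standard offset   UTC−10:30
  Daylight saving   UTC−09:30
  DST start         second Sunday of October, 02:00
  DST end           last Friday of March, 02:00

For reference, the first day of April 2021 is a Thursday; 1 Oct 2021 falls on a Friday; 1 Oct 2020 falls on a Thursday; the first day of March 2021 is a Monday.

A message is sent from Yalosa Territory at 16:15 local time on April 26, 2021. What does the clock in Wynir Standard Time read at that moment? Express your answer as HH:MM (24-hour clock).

1 April 2021 is a Thursday, so the first Saturday is April 3.
1 October 2021 is a Friday, so the first Sunday is October 3 and the second is October 10.
April 26, 2021 falls between 3 April and 10 October, so daylight saving is in effect and Yalosa Territory is at UTC+08:30.
16:15 Yalosa Territory − 8h30m = 07:45 UTC.
1 October 2020 is a Thursday, so the first Sunday is October 4 and the second is October 11.
1 March 2021 is a Monday, so Fridays fall on 5, 12, 19, 26; the last is March 26.
At the standard offset (UTC−10:30), 07:45 UTC − 10h30m = 21:15 Wynir Standard Time standard time (rolling into the previous day, 25 April 2021).
Daylight saving runs 11 October 2020 – 26 March 2021; the standard-time date in Wynir Standard Time, April 25, 2021, is outside that window, so Wynir Standard Time is on standard time at UTC−10:30.
07:45 UTC − 10h30m = 21:15 Wynir Standard Time (rolling into the previous day, 25 April 2021).

21:15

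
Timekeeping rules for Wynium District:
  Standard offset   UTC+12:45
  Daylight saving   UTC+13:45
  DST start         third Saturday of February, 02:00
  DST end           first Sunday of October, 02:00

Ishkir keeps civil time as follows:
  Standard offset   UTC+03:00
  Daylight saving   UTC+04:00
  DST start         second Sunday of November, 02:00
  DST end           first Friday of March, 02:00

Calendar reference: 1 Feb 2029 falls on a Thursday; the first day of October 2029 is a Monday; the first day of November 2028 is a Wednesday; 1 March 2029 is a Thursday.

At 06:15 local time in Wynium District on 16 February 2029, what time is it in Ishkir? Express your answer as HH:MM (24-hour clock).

21:30

1 February 2029 is a Thursday, so the first Saturday is February 3 and the third is February 17.
1 October 2029 is a Monday, so the first Sunday is October 7.
16 February 2029 does not fall between 17 February and 7 October, so daylight saving is not in effect and Wynium District is at UTC+12:45.
06:15 Wynium District − 12h45m = 17:30 UTC (rolling into the previous day, 15 February 2029).
1 November 2028 is a Wednesday, so the first Sunday is November 5 and the second is November 12.
1 March 2029 is a Thursday, so the first Friday is March 2.
At the standard offset (UTC+03:00), 17:30 UTC + 3h = 20:30 Ishkir standard time.
The standard-time date in Ishkir, 15 February 2029, falls between 12 November 2028 and 2 March 2029, so daylight saving is in effect and Ishkir is at UTC+04:00.
17:30 UTC + 4h = 21:30 Ishkir.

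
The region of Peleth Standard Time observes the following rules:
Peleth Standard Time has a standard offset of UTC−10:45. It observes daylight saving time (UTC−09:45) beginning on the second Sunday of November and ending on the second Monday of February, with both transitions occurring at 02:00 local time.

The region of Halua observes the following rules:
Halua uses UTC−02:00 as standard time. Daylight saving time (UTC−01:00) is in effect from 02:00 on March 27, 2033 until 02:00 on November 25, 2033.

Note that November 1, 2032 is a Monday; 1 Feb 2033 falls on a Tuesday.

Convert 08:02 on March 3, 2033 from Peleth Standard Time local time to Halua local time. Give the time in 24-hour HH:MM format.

16:47

1 November 2032 is a Monday, so the first Sunday is November 7 and the second is November 14.
1 February 2033 is a Tuesday, so the first Monday is February 7 and the second is February 14.
March 3, 2033 does not fall between 14 November 2032 and 14 February 2033, so daylight saving is not in effect and Peleth Standard Time is at UTC−10:45.
08:02 Peleth Standard Time + 10h45m = 18:47 UTC.
At the standard offset (UTC−02:00), 18:47 UTC − 2h = 16:47 Halua standard time.
Daylight saving runs 27 March – 25 November; the standard-time date in Halua, March 3, 2033, is outside that window, so Halua is on standard time at UTC−02:00.
18:47 UTC − 2h = 16:47 Halua.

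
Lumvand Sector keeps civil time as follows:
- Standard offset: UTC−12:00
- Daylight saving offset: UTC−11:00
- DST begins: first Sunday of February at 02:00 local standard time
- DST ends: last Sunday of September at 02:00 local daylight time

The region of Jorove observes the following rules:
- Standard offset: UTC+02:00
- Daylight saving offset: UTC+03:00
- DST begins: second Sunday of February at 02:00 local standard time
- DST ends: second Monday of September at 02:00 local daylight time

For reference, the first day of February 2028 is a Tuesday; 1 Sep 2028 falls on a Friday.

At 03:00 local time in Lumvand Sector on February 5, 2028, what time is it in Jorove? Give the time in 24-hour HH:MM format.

17:00

1 February 2028 is a Tuesday, so the first Sunday is February 6.
1 September 2028 is a Friday, so Sundays fall on 3, 10, 17, 24; the last is September 24.
Daylight saving runs 6 February – 24 September; February 5, 2028 is outside that window, so Lumvand Sector is on standard time at UTC−12:00.
03:00 Lumvand Sector + 12h = 15:00 UTC.
1 February 2028 is a Tuesday, so the first Sunday is February 6 and the second is February 13.
1 September 2028 is a Friday, so the first Monday is September 4 and the second is September 11.
At the standard offset (UTC+02:00), 15:00 UTC + 2h = 17:00 Jorove standard time.
The standard-time date in Jorove, February 5, 2028, does not fall between 13 February and 11 September, so daylight saving is not in effect and Jorove is at UTC+02:00.
15:00 UTC + 2h = 17:00 Jorove.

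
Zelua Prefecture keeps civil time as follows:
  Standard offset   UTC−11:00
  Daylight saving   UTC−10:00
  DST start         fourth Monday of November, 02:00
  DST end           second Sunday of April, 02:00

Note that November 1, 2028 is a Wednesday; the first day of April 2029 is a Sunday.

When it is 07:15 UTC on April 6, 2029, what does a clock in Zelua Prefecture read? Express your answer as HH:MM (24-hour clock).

21:15

1 November 2028 is a Wednesday, so the first Monday is November 6 and the fourth is November 27.
1 April 2029 is a Sunday, so the first Sunday is April 1 and the second is April 8.
At the standard offset (UTC−11:00), 07:15 UTC − 11h = 20:15 Zelua Prefecture standard time (rolling into the previous day, 5 April 2029).
The standard-time date in Zelua Prefecture, April 5, 2029, falls between 27 November 2028 and 8 April 2029, so daylight saving is in effect and Zelua Prefecture is at UTC−10:00.
07:15 UTC − 10h = 21:15 local (rolling into the previous day, 5 April 2029).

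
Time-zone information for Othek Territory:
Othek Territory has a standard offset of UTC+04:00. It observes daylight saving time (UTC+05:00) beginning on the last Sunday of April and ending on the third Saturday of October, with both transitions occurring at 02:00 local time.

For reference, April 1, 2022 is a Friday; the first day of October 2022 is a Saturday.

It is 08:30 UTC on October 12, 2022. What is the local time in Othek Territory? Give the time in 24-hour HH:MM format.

1 April 2022 is a Friday, so Sundays fall on 3, 10, 17, 24; the last is April 24.
1 October 2022 is a Saturday, so the first Saturday is October 1 and the third is October 15.
At the standard offset (UTC+04:00), 08:30 UTC + 4h = 12:30 Othek Territory standard time.
The standard-time date in Othek Territory, October 12, 2022, lies within the daylight-saving period (24 April – 15 October), so Othek Territory is on daylight time, UTC+05:00.
08:30 UTC + 5h = 13:30 local.

13:30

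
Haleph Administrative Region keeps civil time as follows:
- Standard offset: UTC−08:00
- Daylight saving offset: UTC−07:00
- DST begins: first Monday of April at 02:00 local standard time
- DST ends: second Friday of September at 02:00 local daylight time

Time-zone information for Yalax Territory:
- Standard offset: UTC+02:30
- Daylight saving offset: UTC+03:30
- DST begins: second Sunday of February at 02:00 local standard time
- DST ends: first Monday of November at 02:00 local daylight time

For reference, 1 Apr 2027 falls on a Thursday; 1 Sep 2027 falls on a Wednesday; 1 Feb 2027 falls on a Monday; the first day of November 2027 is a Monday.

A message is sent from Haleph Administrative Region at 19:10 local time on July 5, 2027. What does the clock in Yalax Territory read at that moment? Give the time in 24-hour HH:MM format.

1 April 2027 is a Thursday, so the first Monday is April 5.
1 September 2027 is a Wednesday, so the first Friday is September 3 and the second is September 10.
Daylight saving runs 5 April – 10 September; July 5, 2027 is inside that window, so Haleph Administrative Region is at UTC−07:00.
19:10 Haleph Administrative Region + 7h = 02:10 UTC (rolling into the next day, 6 July 2027).
1 February 2027 is a Monday, so the first Sunday is February 7 and the second is February 14.
1 November 2027 is a Monday, so the first Monday is November 1.
At the standard offset (UTC+02:30), 02:10 UTC + 2h30m = 04:40 Yalax Territory standard time.
The standard-time date in Yalax Territory, July 6, 2027, falls between 14 February and 1 November, so daylight saving is in effect and Yalax Territory is at UTC+03:30.
02:10 UTC + 3h30m = 05:40 Yalax Territory.

05:40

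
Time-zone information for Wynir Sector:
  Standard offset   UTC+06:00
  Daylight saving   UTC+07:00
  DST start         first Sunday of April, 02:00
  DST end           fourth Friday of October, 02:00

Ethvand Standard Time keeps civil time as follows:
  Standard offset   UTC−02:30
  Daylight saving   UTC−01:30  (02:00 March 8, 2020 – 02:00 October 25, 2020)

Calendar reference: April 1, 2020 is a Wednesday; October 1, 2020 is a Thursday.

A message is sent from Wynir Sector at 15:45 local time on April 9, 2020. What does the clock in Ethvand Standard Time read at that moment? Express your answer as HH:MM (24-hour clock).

07:15

1 April 2020 is a Wednesday, so the first Sunday is April 5.
1 October 2020 is a Thursday, so the first Friday is October 2 and the fourth is October 23.
April 9, 2020 falls between 5 April and 23 October, so daylight saving is in effect and Wynir Sector is at UTC+07:00.
15:45 Wynir Sector − 7h = 08:45 UTC.
At the standard offset (UTC−02:30), 08:45 UTC − 2h30m = 06:15 Ethvand Standard Time standard time.
The standard-time date in Ethvand Standard Time, April 9, 2020, lies within the daylight-saving period (8 March – 25 October), so Ethvand Standard Time is on daylight time, UTC−01:30.
08:45 UTC − 1h30m = 07:15 Ethvand Standard Time.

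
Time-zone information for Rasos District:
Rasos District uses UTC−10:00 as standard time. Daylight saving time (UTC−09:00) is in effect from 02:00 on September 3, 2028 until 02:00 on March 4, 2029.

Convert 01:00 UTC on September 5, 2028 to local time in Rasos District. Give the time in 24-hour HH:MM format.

At the standard offset (UTC−10:00), 01:00 UTC − 10h = 15:00 Rasos District standard time (rolling into the previous day, 4 September 2028).
The standard-time date in Rasos District, September 4, 2028, falls between 3 September 2028 and 4 March 2029, so daylight saving is in effect and Rasos District is at UTC−09:00.
01:00 UTC − 9h = 16:00 local (rolling into the previous day, 4 September 2028).

16:00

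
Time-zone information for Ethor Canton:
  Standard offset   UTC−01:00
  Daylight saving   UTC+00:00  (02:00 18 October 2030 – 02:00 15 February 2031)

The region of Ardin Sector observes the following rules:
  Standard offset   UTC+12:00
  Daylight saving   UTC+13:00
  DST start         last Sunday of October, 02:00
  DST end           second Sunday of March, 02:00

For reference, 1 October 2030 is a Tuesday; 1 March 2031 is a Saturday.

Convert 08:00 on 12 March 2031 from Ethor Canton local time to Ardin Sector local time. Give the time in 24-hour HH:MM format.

21:00

12 March 2031 is outside the daylight-saving period (18 October 2030 – 15 February 2031), so Ethor Canton is on standard time, UTC−01:00.
08:00 Ethor Canton + 1h = 09:00 UTC.
1 October 2030 is a Tuesday, so Sundays fall on 6, 13, 20, 27; the last is October 27.
1 March 2031 is a Saturday, so the first Sunday is March 2 and the second is March 9.
At the standard offset (UTC+12:00), 09:00 UTC + 12h = 21:00 Ardin Sector standard time.
The standard-time date in Ardin Sector, 12 March 2031, does not fall between 27 October 2030 and 9 March 2031, so daylight saving is not in effect and Ardin Sector is at UTC+12:00.
09:00 UTC + 12h = 21:00 Ardin Sector.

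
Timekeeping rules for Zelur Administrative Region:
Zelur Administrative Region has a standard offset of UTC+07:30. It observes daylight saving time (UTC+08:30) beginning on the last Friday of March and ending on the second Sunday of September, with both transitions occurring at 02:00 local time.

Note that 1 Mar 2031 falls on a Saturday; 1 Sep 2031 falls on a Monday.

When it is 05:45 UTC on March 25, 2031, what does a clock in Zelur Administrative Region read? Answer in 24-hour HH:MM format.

13:15

1 March 2031 is a Saturday, so Fridays fall on 7, 14, 21, 28; the last is March 28.
1 September 2031 is a Monday, so the first Sunday is September 7 and the second is September 14.
At the standard offset (UTC+07:30), 05:45 UTC + 7h30m = 13:15 Zelur Administrative Region standard time.
Daylight saving runs 28 March – 14 September; the standard-time date in Zelur Administrative Region, March 25, 2031, is outside that window, so Zelur Administrative Region is on standard time at UTC+07:30.
05:45 UTC + 7h30m = 13:15 local.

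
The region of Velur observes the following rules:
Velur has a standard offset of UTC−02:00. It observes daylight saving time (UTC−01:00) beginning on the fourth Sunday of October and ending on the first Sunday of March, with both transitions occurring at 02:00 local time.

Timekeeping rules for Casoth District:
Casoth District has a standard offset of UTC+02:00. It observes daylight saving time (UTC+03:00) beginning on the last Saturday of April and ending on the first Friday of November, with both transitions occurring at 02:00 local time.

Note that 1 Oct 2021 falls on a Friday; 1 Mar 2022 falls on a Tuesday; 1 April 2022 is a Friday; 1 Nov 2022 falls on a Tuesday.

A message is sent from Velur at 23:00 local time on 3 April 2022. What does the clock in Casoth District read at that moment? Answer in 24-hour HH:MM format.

1 October 2021 is a Friday, so the first Sunday is October 3 and the fourth is October 24.
1 March 2022 is a Tuesday, so the first Sunday is March 6.
3 April 2022 does not fall between 24 October 2021 and 6 March 2022, so daylight saving is not in effect and Velur is at UTC−02:00.
23:00 Velur + 2h = 01:00 UTC (rolling into the next day, 4 April 2022).
1 April 2022 is a Friday, so Saturdays fall on 2, 9, 16, 23, 30; the last is April 30.
1 November 2022 is a Tuesday, so the first Friday is November 4.
At the standard offset (UTC+02:00), 01:00 UTC + 2h = 03:00 Casoth District standard time.
Daylight saving runs 30 April – 4 November; the standard-time date in Casoth District, 4 April 2022, is outside that window, so Casoth District is on standard time at UTC+02:00.
01:00 UTC + 2h = 03:00 Casoth District.

03:00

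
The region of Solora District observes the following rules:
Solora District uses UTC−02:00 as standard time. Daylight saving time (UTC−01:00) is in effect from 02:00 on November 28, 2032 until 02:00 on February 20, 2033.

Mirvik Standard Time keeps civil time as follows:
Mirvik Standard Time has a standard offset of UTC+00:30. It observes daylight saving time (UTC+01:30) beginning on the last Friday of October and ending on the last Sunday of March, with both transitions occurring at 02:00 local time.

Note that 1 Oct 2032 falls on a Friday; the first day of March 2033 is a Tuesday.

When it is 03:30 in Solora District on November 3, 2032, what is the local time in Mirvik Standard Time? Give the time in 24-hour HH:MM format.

07:00

November 3, 2032 is outside the daylight-saving period (28 November 2032 – 20 February 2033), so Solora District is on standard time, UTC−02:00.
03:30 Solora District + 2h = 05:30 UTC.
1 October 2032 is a Friday, so Fridays fall on 1, 8, 15, 22, 29; the last is October 29.
1 March 2033 is a Tuesday, so Sundays fall on 6, 13, 20, 27; the last is March 27.
At the standard offset (UTC+00:30), 05:30 UTC + 0h30m = 06:00 Mirvik Standard Time standard time.
Daylight saving runs 29 October 2032 – 27 March 2033; the standard-time date in Mirvik Standard Time, November 3, 2032, is inside that window, so Mirvik Standard Time is at UTC+01:30.
05:30 UTC + 1h30m = 07:00 Mirvik Standard Time.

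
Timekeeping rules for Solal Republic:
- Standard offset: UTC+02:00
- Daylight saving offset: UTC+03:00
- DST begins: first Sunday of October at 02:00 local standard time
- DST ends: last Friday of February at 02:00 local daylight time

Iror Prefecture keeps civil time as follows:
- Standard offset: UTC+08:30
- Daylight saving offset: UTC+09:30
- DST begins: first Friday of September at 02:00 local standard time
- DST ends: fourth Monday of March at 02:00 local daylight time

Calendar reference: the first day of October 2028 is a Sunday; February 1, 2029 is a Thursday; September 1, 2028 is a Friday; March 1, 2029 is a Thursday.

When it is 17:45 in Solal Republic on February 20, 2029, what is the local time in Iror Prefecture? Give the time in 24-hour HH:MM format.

00:15

1 October 2028 is a Sunday, so the first Sunday is October 1.
1 February 2029 is a Thursday, so Fridays fall on 2, 9, 16, 23; the last is February 23.
Daylight saving runs 1 October 2028 – 23 February 2029; February 20, 2029 is inside that window, so Solal Republic is at UTC+03:00.
17:45 Solal Republic − 3h = 14:45 UTC.
1 September 2028 is a Friday, so the first Friday is September 1.
1 March 2029 is a Thursday, so the first Monday is March 5 and the fourth is March 26.
At the standard offset (UTC+08:30), 14:45 UTC + 8h30m = 23:15 Iror Prefecture standard time.
The standard-time date in Iror Prefecture, February 20, 2029, falls between 1 September 2028 and 26 March 2029, so daylight saving is in effect and Iror Prefecture is at UTC+09:30.
14:45 UTC + 9h30m = 00:15 Iror Prefecture (rolling into the next day, 21 February 2029).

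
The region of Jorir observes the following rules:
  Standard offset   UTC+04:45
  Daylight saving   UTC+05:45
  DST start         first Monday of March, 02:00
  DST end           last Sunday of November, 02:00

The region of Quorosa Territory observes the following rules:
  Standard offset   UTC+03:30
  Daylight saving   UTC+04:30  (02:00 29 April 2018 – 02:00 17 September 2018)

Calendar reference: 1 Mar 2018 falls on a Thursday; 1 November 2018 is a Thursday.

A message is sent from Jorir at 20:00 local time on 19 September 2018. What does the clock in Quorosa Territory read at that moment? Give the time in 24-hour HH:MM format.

17:45

1 March 2018 is a Thursday, so the first Monday is March 5.
1 November 2018 is a Thursday, so Sundays fall on 4, 11, 18, 25; the last is November 25.
Daylight saving runs 5 March – 25 November; 19 September 2018 is inside that window, so Jorir is at UTC+05:45.
20:00 Jorir − 5h45m = 14:15 UTC.
At the standard offset (UTC+03:30), 14:15 UTC + 3h30m = 17:45 Quorosa Territory standard time.
Daylight saving runs 29 April – 17 September; the standard-time date in Quorosa Territory, 19 September 2018, is outside that window, so Quorosa Territory is on standard time at UTC+03:30.
14:15 UTC + 3h30m = 17:45 Quorosa Territory.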